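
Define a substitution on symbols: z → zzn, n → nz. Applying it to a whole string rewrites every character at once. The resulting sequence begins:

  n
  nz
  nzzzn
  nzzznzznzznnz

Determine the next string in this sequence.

nzzznzznzznnzzznzznnzzznzznnznzzzn

φ(nzzznzznzznnz) expands symbol-by-symbol to nz zzn zzn zzn nz zzn zzn nz zzn zzn nz nz zzn; joining the 13 pieces gives the next term.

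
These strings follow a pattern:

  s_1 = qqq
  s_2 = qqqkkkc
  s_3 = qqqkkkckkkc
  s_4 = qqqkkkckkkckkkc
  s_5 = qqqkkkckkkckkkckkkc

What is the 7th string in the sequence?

The strings grow by a fixed suffix kkkc each time.
From qqqkkkckkkckkkckkkc, 2 further steps: qqqkkkckkkckkkckkkc → qqqkkkckkkckkkckkkckkkc → (answer).

qqqkkkckkkckkkckkkckkkckkkc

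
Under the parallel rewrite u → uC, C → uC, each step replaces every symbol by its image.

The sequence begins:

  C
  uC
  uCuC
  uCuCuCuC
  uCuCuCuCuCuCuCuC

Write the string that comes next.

uCuCuCuCuCuCuCuCuCuCuCuCuCuCuCuC

Applying the rule to each of the 16 symbols of uCuCuCuCuCuCuCuC gives the pieces uC uC uC uC uC uC uC uC uC uC uC uC uC uC uC uC, which concatenate to the answer.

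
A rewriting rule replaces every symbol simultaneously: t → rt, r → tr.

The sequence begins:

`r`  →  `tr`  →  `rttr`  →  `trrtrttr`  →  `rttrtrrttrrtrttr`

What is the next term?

Rewriting the 16 symbols of rttrtrrttrrtrttr one by one yields tr rt rt tr rt tr tr rt rt tr tr rt tr rt rt tr; concatenated:

trrtrttrrttrtrrtrttrtrrttrrtrttr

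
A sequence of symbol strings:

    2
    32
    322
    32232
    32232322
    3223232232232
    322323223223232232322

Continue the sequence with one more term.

Each term (from the third on) is the previous term followed by the one before it: term 3 = 32·2 = 322.
Continuing: 322323223223232232322 · 3223232232232 gives term 8.

3223232232232322323223223232232232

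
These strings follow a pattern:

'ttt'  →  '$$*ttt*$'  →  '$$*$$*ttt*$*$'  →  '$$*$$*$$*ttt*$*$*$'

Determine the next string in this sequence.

$$*$$*$$*$$*ttt*$*$*$*$

Every step adds $$* to the front and *$ to the end of the previous string.
So the next term is $$*·$$*$$*$$*ttt*$*$*$·*$.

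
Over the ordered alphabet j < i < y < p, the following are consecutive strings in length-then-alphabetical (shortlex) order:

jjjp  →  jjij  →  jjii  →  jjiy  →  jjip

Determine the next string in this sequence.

jjyj

The successor of jjip increments the rightmost position that isn't already p and resets every position after it to j.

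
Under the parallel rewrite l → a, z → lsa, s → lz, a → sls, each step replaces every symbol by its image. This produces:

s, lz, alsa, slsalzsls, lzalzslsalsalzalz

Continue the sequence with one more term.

Applying the rule to each of the 17 symbols of lzalzslsalsalzalz gives the pieces a lsa sls a lsa lz a lz sls a lz sls a lsa sls a lsa, which concatenate to the answer.

alsaslsalsalzalzslsalzslsalsaslsalsa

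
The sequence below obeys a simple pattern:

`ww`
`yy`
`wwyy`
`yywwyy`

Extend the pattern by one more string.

wwyyyywwyy

This is a Fibonacci-style word recurrence s(k) = s(k−2)·s(k−1): e.g. ww·yy = wwyy.
The next term joins wwyy and yywwyy.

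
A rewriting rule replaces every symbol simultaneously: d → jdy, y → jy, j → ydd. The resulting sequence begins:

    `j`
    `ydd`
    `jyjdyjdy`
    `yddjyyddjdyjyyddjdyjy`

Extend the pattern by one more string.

jyjdyjdyyddjyjyjdyjdyyddjdyjyyddjyjyjdyjdyyddjdyjyyddjy

φ(yddjyyddjdyjyyddjdyjy) expands symbol-by-symbol to jy jdy jdy ydd jy jy jdy jdy ydd jdy jy ydd jy jy jdy jdy ydd jdy jy ydd jy; joining the 21 pieces gives the next term.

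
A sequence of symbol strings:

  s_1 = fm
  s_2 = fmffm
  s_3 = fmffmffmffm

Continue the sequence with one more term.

Every step duplicates the string with 'f' between the halves.
Doubling fmffmffmffm with 'f' between the halves:

fmffmffmffmffmffmffmffm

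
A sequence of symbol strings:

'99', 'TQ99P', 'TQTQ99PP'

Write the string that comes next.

Every step adds TQ to the front and P to the end of the previous string.
Applying this once more to TQTQ99PP:

TQTQTQ99PPP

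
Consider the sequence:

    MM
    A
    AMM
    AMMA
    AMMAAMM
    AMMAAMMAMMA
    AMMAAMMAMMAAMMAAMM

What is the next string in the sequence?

AMMAAMMAMMAAMMAAMMAMMAAMMAMMA

Each term (from the third on) is the previous term followed by the one before it: term 3 = A·MM = AMM.
The next term joins AMMAAMMAMMAAMMAAMM and AMMAAMMAMMA.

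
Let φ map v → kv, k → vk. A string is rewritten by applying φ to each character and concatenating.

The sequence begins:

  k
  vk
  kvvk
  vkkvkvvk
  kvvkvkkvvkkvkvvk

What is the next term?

Applying the rule to each of the 16 symbols of kvvkvkkvvkkvkvvk gives the pieces vk kv kv vk kv vk vk kv kv vk vk kv vk kv kv vk, which concatenate to the answer.

vkkvkvvkkvvkvkkvkvvkvkkvvkkvkvvk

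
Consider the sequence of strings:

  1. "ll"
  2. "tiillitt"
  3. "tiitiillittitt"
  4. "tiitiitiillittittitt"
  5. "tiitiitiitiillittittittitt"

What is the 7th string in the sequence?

s(k+1) = tii·s(k)·itt, so each term gains tii as a prefix and itt as a suffix.
From tiitiitiitiillittittittitt, 2 further steps: tiitiitiitiillittittittitt → tiitiitiitiitiillittittittittitt → (answer).

tiitiitiitiitiitiillittittittittittitt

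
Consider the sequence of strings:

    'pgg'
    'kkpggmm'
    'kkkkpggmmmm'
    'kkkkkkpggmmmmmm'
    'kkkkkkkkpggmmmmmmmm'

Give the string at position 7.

Every step adds kk to the front and mm to the end of the previous string.
From kkkkkkkkpggmmmmmmmm, 2 further steps: kkkkkkkkpggmmmmmmmm → kkkkkkkkkkpggmmmmmmmmmm → (answer).

kkkkkkkkkkkkpggmmmmmmmmmmmm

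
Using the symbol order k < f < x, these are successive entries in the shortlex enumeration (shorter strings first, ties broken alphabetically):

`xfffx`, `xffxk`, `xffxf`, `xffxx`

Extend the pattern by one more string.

Find the rightmost character of xffxx below x, bump it to the next letter, and reset everything to its right to k.

xfxkk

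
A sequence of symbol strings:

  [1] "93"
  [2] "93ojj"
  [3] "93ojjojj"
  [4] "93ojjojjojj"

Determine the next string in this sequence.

Every step adds ojj to the end: s(k+1) = s(k)·ojj.
Applying this once more to 93ojjojjojj:

93ojjojjojjojj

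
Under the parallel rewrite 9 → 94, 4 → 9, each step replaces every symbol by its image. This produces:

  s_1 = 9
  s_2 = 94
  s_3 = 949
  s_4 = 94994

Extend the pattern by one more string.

94994949

Expanding 94994: 9→94, 4→9, 9→94, 9→94, 4→9. Concatenated: 94 9 94 94 9.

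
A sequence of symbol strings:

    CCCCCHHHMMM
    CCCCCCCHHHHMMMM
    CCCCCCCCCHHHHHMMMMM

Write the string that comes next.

CCCCCCCCCCCHHHHHHMMMMMM

Term n consists of 2n+1 C's, followed by n+1 H's, followed by n+1 M's, where the shown terms are n = 2, 3, 4.
Setting n = 5 gives 11, 6, 6 characters in each block.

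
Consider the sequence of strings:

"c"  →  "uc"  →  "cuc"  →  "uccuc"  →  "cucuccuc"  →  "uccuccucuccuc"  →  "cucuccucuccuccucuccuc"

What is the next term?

From term 3 onward, concatenate the second-to-last term with the last: c·uc = cuc, uc·cuc = uccuc, …
The next term joins uccuccucuccuc and cucuccucuccuccucuccuc.

uccuccucuccuccucuccucuccuccucuccuc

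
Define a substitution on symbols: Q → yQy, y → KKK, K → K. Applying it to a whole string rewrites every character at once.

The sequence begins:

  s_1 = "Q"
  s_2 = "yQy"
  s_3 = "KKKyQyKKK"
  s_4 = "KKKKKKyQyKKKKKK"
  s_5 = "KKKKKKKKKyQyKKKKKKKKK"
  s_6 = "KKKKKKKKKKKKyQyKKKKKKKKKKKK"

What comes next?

KKKKKKKKKKKKKKKyQyKKKKKKKKKKKKKKK

Applying the rule to each of the 27 symbols of KKKKKKKKKKKKyQyKKKKKKKKKKKK gives the pieces K K K K K K K K K K K K KKK yQy KKK K K K K K K K K K K K K, which concatenate to the answer.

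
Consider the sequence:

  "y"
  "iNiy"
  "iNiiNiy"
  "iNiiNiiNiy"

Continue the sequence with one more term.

iNiiNiiNiiNiy

Each term is the previous one with iNi prepended.
So the next term is iNi·iNiiNiiNiy.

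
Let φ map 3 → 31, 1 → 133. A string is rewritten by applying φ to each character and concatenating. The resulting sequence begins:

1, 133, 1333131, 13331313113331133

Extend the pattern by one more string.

Rewriting the 17 symbols of 13331313113331133 one by one yields 133 31 31 31 133 31 133 31 133 133 31 31 31 133 133 31 31; concatenated:

13331313113331133311331333131311331333131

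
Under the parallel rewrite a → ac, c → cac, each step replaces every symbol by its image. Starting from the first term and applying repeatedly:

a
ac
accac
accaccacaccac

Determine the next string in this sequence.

accaccacaccaccacaccacaccaccacaccac

Applying the rule to each of the 13 symbols of accaccacaccac gives the pieces ac cac cac ac cac cac ac cac ac cac cac ac cac, which concatenate to the answer.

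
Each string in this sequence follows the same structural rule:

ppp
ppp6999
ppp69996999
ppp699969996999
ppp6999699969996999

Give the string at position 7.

Each term is the previous one with 6999 appended.
From ppp6999699969996999, 2 further steps: ppp6999699969996999 → ppp69996999699969996999 → (answer).

ppp699969996999699969996999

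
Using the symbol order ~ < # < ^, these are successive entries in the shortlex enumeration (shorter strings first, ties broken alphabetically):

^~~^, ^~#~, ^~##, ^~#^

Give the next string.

^~^~

The successor of ^~#^ increments the rightmost position that isn't already ^ and resets every position after it to ~.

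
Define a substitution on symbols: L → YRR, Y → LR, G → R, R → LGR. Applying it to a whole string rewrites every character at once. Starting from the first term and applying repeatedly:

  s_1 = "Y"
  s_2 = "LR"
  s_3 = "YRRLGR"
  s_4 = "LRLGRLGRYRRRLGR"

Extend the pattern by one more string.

YRRLGRYRRRLGRYRRRLGRLRLGRLGRLGRYRRRLGR

φ(LRLGRLGRYRRRLGR) expands symbol-by-symbol to YRR LGR YRR R LGR YRR R LGR LR LGR LGR LGR YRR R LGR; joining the 15 pieces gives the next term.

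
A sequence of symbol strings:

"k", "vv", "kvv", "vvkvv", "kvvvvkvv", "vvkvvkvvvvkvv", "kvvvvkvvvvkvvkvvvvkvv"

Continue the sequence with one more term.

From term 3 onward, concatenate the second-to-last term with the last: k·vv = kvv, vv·kvv = vvkvv, …
So term 8 is vvkvvkvvvvkvv·kvvvvkvvvvkvvkvvvvkvv.

vvkvvkvvvvkvvkvvvvkvvvvkvvkvvvvkvv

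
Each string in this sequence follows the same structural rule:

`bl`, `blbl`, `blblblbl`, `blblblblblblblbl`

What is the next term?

blblblblblblblblblblblblblblblbl

Each string is two copies of the previous one concatenated.
One more doubling of blblblblblblblbl gives the answer.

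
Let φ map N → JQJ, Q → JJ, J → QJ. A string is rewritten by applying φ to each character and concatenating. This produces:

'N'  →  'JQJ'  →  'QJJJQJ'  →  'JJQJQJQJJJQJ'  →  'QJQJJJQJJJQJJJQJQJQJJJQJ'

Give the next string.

φ(QJQJJJQJJJQJJJQJQJQJJJQJ) expands symbol-by-symbol to JJ QJ JJ QJ QJ QJ JJ QJ QJ QJ JJ QJ QJ QJ JJ QJ JJ QJ JJ QJ QJ QJ JJ QJ; joining the 24 pieces gives the next term.

JJQJJJQJQJQJJJQJQJQJJJQJQJQJJJQJJJQJJJQJQJQJJJQJ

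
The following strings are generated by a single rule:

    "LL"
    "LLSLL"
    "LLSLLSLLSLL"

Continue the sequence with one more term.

LLSLLSLLSLLSLLSLLSLLSLL

s(k+1) = s(k)·S·s(k) — each term doubles the last with 'S' between the halves.
So the next term is two copies of LLSLLSLLSLL with 'S' between the halves.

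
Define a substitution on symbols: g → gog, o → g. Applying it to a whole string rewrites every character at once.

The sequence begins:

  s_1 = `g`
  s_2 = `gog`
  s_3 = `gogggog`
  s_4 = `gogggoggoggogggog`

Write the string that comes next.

Replace each of the 17 characters of gogggoggoggogggog in place — gog g gog gog gog g gog gog g gog gog g gog gog gog g gog — and concatenate.

gogggoggoggogggoggogggoggogggoggoggogggog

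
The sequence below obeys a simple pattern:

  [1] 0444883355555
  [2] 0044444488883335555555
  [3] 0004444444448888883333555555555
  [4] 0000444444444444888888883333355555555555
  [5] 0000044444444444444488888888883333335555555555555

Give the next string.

The n-th term is n 0's then 3n 4's then 2n 8's then n+1 3's then 2n+3 5's (n = 1, 2, …).
For the next term, n = 6, so the run lengths are 6, 18, 12, 7, 15.

0000004444444444444444448888888888883333333555555555555555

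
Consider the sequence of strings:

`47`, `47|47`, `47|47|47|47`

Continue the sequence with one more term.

Each string is two copies of the previous one joined by '|'.
One more doubling of 47|47|47|47 gives the answer.

47|47|47|47|47|47|47|47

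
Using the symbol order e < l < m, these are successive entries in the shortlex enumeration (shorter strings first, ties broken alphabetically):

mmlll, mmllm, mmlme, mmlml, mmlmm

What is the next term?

The successor of mmlmm increments the rightmost position that isn't already m and resets every position after it to e.

mmmee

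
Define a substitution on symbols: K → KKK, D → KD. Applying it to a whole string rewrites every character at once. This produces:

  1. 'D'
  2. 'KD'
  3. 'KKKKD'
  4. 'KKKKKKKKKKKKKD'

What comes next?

Rewriting the 14 symbols of KKKKKKKKKKKKKD one by one yields KKK KKK KKK KKK KKK KKK KKK KKK KKK KKK KKK KKK KKK KD; concatenated:

KKKKKKKKKKKKKKKKKKKKKKKKKKKKKKKKKKKKKKKKD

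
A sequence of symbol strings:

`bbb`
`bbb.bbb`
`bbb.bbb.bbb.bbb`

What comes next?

bbb.bbb.bbb.bbb.bbb.bbb.bbb.bbb

s(k+1) = s(k)·.·s(k) — each term doubles the last with '.' between the halves.
One more doubling of bbb.bbb.bbb.bbb gives the answer.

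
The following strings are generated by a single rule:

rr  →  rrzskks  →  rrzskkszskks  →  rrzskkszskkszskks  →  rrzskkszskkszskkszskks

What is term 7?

rrzskkszskkszskkszskkszskkszskks

Every step adds zskks to the end: s(k+1) = s(k)·zskks.
From rrzskkszskkszskkszskks, 2 further steps: rrzskkszskkszskkszskks → rrzskkszskkszskkszskkszskks → (answer).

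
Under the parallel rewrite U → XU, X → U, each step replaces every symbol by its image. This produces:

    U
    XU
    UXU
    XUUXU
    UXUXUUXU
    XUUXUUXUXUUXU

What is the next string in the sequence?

UXUXUUXUXUUXUUXUXUUXU

φ(XUUXUUXUXUUXU) expands symbol-by-symbol to U XU XU U XU XU U XU U XU XU U XU; joining the 13 pieces gives the next term.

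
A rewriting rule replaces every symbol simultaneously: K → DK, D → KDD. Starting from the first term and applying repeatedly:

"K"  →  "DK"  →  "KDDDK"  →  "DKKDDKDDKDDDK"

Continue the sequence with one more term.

Applying the rule to each of the 13 symbols of DKKDDKDDKDDDK gives the pieces KDD DK DK KDD KDD DK KDD KDD DK KDD KDD KDD DK, which concatenate to the answer.

KDDDKDKKDDKDDDKKDDKDDDKKDDKDDKDDDK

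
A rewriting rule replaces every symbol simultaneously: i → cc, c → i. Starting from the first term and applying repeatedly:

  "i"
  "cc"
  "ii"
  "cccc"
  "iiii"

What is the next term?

cccccccc

Expanding iiii: i→cc, i→cc, i→cc, i→cc. Concatenated: cc cc cc cc.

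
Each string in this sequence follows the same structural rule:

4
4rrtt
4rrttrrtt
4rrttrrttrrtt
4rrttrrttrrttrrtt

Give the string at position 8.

4rrttrrttrrttrrttrrttrrttrrtt

Every step adds rrtt to the end: s(k+1) = s(k)·rrtt.
From 4rrttrrttrrttrrtt, 3 further steps: 4rrttrrttrrttrrtt → 4rrttrrttrrttrrttrrtt → 4rrttrrttrrttrrttrrttrrtt → (answer).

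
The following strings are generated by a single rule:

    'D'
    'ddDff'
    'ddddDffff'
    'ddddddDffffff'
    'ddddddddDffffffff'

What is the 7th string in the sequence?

ddddddddddddDffffffffffff

s(k+1) = dd·s(k)·ff, so each term gains dd as a prefix and ff as a suffix.
From ddddddddDffffffff, 2 further steps: ddddddddDffffffff → ddddddddddDffffffffff → (answer).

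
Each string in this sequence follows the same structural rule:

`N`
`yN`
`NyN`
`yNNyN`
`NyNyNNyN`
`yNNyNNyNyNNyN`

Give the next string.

NyNyNNyNyNNyNNyNyNNyN

This is a Fibonacci-style word recurrence s(k) = s(k−2)·s(k−1): e.g. N·yN = NyN.
Continuing: NyNyNNyN · yNNyNNyNyNNyN gives term 7.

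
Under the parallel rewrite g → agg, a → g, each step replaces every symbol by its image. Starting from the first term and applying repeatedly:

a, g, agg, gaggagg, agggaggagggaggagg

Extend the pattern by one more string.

φ(agggaggagggaggagg) expands symbol-by-symbol to g agg agg agg g agg agg g agg agg agg g agg agg g agg agg; joining the 17 pieces gives the next term.

gaggaggagggaggagggaggaggagggaggagggaggagg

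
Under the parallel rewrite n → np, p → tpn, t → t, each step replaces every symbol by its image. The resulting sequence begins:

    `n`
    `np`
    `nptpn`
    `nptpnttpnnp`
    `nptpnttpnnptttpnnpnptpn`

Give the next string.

nptpnttpnnptttpnnpnptpnttttpnnpnptpnnptpnttpnnp

Applying the rule to each of the 23 symbols of nptpnttpnnptttpnnpnptpn gives the pieces np tpn t tpn np t t tpn np np tpn t t t tpn np np tpn np tpn t tpn np, which concatenate to the answer.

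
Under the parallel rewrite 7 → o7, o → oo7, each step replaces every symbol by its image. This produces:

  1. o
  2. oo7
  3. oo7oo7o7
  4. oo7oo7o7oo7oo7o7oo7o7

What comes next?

oo7oo7o7oo7oo7o7oo7o7oo7oo7o7oo7oo7o7oo7o7oo7oo7o7oo7o7

Applying the rule to each of the 21 symbols of oo7oo7o7oo7oo7o7oo7o7 gives the pieces oo7 oo7 o7 oo7 oo7 o7 oo7 o7 oo7 oo7 o7 oo7 oo7 o7 oo7 o7 oo7 oo7 o7 oo7 o7, which concatenate to the answer.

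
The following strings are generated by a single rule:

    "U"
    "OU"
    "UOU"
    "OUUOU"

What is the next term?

UOUOUUOU

From term 3 onward, concatenate the second-to-last term with the last: U·OU = UOU, OU·UOU = OUUOU, …
The next term joins UOU and OUUOU.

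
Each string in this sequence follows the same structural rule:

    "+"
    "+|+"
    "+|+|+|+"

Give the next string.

+|+|+|+|+|+|+|+

s(k+1) = s(k)·|·s(k) — each term doubles the last with '|' between the halves.
One more doubling of +|+|+|+ gives the answer.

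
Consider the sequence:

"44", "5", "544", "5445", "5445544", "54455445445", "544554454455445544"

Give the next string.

From term 3 onward, concatenate the last term with the second-to-last: 5·44 = 544, 544·5 = 5445, …
The next term joins 544554454455445544 and 54455445445.

54455445445544554454455445445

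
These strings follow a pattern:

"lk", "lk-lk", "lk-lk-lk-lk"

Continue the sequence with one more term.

Each string is two copies of the previous one joined by '-'.
One more doubling of lk-lk-lk-lk gives the answer.

lk-lk-lk-lk-lk-lk-lk-lk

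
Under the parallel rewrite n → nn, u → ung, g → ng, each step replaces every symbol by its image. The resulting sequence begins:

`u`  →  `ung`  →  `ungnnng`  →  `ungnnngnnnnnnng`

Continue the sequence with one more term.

φ(ungnnngnnnnnnng) expands symbol-by-symbol to ung nn ng nn nn nn ng nn nn nn nn nn nn nn ng; joining the 15 pieces gives the next term.

ungnnngnnnnnnngnnnnnnnnnnnnnnng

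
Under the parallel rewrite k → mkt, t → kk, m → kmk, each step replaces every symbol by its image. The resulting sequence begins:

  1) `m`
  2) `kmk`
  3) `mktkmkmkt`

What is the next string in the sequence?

kmkmktkkmktkmkmktkmkmktkk

Expanding mktkmkmkt: m→kmk, k→mkt, t→kk, k→mkt, m→kmk, k→mkt, m→kmk, k→mkt, t→kk. Concatenated: kmk mkt kk mkt kmk mkt kmk mkt kk.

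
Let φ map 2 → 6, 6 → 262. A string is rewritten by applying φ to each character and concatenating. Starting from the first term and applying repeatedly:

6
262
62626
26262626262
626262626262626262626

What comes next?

Applying the rule to each of the 21 symbols of 626262626262626262626 gives the pieces 262 6 262 6 262 6 262 6 262 6 262 6 262 6 262 6 262 6 262 6 262, which concatenate to the answer.

2626262626262626262626262626262626262626262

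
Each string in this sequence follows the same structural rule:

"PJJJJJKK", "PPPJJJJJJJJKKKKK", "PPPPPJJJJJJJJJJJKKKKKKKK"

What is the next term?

Term n consists of 2n-1 P's, followed by 3n+2 J's, followed by 3n-1 K's (n = 1, 2, …).
Setting n = 4 gives 7, 14, 11 characters in each block.

PPPPPPPJJJJJJJJJJJJJJKKKKKKKKKKK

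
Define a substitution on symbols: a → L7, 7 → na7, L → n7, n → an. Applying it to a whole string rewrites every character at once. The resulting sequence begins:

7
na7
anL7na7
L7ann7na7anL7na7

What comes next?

Rewriting the 16 symbols of L7ann7na7anL7na7 one by one yields n7 na7 L7 an an na7 an L7 na7 L7 an n7 na7 an L7 na7; concatenated:

n7na7L7ananna7anL7na7L7ann7na7anL7na7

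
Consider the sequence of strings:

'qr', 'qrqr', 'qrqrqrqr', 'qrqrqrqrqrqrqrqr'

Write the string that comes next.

Each string is two copies of the previous one concatenated.
So the next term is two copies of qrqrqrqrqrqrqrqr.

qrqrqrqrqrqrqrqrqrqrqrqrqrqrqrqr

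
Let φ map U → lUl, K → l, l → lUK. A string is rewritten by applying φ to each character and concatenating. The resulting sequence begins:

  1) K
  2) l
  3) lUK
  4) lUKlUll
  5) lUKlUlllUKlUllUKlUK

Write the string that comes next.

φ(lUKlUlllUKlUllUKlUK) expands symbol-by-symbol to lUK lUl l lUK lUl lUK lUK lUK lUl l lUK lUl lUK lUK lUl l lUK lUl l; joining the 19 pieces gives the next term.

lUKlUlllUKlUllUKlUKlUKlUlllUKlUllUKlUKlUlllUKlUll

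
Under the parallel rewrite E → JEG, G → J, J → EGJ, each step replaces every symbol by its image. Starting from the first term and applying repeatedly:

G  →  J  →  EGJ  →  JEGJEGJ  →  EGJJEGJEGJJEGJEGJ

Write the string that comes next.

Applying the rule to each of the 17 symbols of EGJJEGJEGJJEGJEGJ gives the pieces JEG J EGJ EGJ JEG J EGJ JEG J EGJ EGJ JEG J EGJ JEG J EGJ, which concatenate to the answer.

JEGJEGJEGJJEGJEGJJEGJEGJEGJJEGJEGJJEGJEGJ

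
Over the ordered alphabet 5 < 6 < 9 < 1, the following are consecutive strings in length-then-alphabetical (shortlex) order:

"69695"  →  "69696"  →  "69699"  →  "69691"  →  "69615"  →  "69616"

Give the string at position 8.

Advancing 2 positions from 69616 through 69616 → 69619 reaches term 8.

69611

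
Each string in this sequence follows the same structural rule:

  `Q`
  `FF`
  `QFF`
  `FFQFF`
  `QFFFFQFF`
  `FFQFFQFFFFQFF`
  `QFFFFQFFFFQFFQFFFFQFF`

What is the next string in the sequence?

This is a Fibonacci-style word recurrence s(k) = s(k−2)·s(k−1): e.g. Q·FF = QFF.
The next term joins FFQFFQFFFFQFF and QFFFFQFFFFQFFQFFFFQFF.

FFQFFQFFFFQFFQFFFFQFFFFQFFQFFFFQFF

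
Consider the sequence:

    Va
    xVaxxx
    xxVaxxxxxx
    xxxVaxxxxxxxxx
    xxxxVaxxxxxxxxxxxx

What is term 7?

s(k+1) = x·s(k)·xxx, so each term gains x as a prefix and xxx as a suffix.
From xxxxVaxxxxxxxxxxxx, 2 further steps: xxxxVaxxxxxxxxxxxx → xxxxxVaxxxxxxxxxxxxxxx → (answer).

xxxxxxVaxxxxxxxxxxxxxxxxxx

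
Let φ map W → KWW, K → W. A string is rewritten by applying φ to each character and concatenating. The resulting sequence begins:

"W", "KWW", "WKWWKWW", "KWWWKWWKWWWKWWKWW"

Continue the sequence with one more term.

φ(KWWWKWWKWWWKWWKWW) expands symbol-by-symbol to W KWW KWW KWW W KWW KWW W KWW KWW KWW W KWW KWW W KWW KWW; joining the 17 pieces gives the next term.

WKWWKWWKWWWKWWKWWWKWWKWWKWWWKWWKWWWKWWKWW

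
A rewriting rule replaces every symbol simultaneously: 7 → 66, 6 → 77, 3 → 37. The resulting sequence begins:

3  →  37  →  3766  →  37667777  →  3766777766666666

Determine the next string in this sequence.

Applying the rule to each of the 16 symbols of 3766777766666666 gives the pieces 37 66 77 77 66 66 66 66 77 77 77 77 77 77 77 77, which concatenate to the answer.

37667777666666667777777777777777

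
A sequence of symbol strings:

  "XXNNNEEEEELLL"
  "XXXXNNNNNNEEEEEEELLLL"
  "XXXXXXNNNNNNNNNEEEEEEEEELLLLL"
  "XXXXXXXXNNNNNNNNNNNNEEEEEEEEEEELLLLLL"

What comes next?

XXXXXXXXXXNNNNNNNNNNNNNNNEEEEEEEEEEEEELLLLLLL

Reading off run lengths: X runs 2, 4, 6, 8; N runs 3, 6, 9, 12; E runs 5, 7, 9, 11; L runs 3, 4, 5, 6 — each is linear in n (n = 1, 2, …).
For the next term, n = 5, so the run lengths are 10, 15, 13, 7.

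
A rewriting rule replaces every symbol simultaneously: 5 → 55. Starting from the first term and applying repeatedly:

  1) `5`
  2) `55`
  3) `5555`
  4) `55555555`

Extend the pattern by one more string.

Rewriting each symbol of 55555555: 5→55, 5→55, 5→55, 5→55, 5→55, 5→55, 5→55, 5→55, which concatenates to 55 55 55 55 55 55 55 55.

5555555555555555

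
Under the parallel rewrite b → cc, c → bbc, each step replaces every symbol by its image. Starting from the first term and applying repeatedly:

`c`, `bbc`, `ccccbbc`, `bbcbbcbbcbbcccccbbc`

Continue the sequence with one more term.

φ(bbcbbcbbcbbcccccbbc) expands symbol-by-symbol to cc cc bbc cc cc bbc cc cc bbc cc cc bbc bbc bbc bbc bbc cc cc bbc; joining the 19 pieces gives the next term.

ccccbbcccccbbcccccbbcccccbbcbbcbbcbbcbbcccccbbc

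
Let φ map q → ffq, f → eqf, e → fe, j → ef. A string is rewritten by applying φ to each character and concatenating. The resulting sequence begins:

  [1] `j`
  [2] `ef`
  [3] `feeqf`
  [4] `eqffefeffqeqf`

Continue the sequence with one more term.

φ(eqffefeffqeqf) expands symbol-by-symbol to fe ffq eqf eqf fe eqf fe eqf eqf ffq fe ffq eqf; joining the 13 pieces gives the next term.

feffqeqfeqffeeqffeeqfeqfffqfeffqeqf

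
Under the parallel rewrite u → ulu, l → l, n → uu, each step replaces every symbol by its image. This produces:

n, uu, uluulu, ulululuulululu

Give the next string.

ulululululululuulululululululu

Replace each of the 14 characters of ulululuulululu in place — ulu l ulu l ulu l ulu ulu l ulu l ulu l ulu — and concatenate.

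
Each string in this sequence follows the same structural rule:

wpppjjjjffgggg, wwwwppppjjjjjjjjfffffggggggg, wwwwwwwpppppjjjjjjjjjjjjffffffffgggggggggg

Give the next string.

The n-th term is 3n-2 w's then n+2 p's then 4n j's then 3n-1 f's then 3n+1 g's (n = 1, 2, …).
For the next term, n = 4, so the run lengths are 10, 6, 16, 11, 13.

wwwwwwwwwwppppppjjjjjjjjjjjjjjjjfffffffffffggggggggggggg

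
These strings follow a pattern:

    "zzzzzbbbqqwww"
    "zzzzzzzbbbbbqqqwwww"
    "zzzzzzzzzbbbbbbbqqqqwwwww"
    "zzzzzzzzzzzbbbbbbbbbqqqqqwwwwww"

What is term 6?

zzzzzzzzzzzzzzzbbbbbbbbbbbbbqqqqqqqwwwwwwww

The n-th term is 2n+1 z's then 2n-1 b's then n q's then n+1 w's, where the shown terms are n = 2, 3, 4, 5.
Setting n = 7 gives 15, 13, 7, 8 characters in each block.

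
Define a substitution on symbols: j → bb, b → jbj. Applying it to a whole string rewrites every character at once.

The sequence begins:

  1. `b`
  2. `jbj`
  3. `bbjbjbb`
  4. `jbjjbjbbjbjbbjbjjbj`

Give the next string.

Rewriting the 19 symbols of jbjjbjbbjbjbbjbjjbj one by one yields bb jbj bb bb jbj bb jbj jbj bb jbj bb jbj jbj bb jbj bb bb jbj bb; concatenated:

bbjbjbbbbjbjbbjbjjbjbbjbjbbjbjjbjbbjbjbbbbjbjbb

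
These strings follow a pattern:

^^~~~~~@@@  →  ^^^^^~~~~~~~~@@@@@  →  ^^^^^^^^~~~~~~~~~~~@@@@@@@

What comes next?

Each string has the form ^^{3n-1} ~^{3n+2} @^{2n+1} (n = 1, 2, …).
For the next term, n = 4, so the run lengths are 11, 14, 9.

^^^^^^^^^^^~~~~~~~~~~~~~~@@@@@@@@@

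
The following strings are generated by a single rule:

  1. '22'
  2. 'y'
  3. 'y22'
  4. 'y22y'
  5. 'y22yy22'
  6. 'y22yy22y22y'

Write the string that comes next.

Each term (from the third on) is the previous term followed by the one before it: term 3 = y·22 = y22.
So term 7 is y22yy22y22y·y22yy22.

y22yy22y22yy22yy22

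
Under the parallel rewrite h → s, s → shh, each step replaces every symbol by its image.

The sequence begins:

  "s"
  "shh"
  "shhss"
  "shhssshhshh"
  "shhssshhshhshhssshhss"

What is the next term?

Rewriting the 21 symbols of shhssshhshhshhssshhss one by one yields shh s s shh shh shh s s shh s s shh s s shh shh shh s s shh shh; concatenated:

shhssshhshhshhssshhssshhssshhshhshhssshhshh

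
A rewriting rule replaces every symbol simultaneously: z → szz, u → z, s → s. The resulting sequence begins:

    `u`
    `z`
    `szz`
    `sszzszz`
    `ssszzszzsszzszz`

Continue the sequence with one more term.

φ(ssszzszzsszzszz) expands symbol-by-symbol to s s s szz szz s szz szz s s szz szz s szz szz; joining the 15 pieces gives the next term.

sssszzszzsszzszzssszzszzsszzszz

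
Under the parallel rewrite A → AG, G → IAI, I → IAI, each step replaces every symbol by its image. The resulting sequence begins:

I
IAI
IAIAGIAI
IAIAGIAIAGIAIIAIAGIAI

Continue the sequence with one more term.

IAIAGIAIAGIAIIAIAGIAIAGIAIIAIAGIAIIAIAGIAIAGIAIIAIAGIAI

Replace each of the 21 characters of IAIAGIAIAGIAIIAIAGIAI in place — IAI AG IAI AG IAI IAI AG IAI AG IAI IAI AG IAI IAI AG IAI AG IAI IAI AG IAI — and concatenate.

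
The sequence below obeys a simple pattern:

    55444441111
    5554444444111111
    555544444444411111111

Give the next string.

Reading off run lengths: 5 runs 2, 3, 4; 4 runs 5, 7, 9; 1 runs 4, 6, 8 — each is linear in n, where the shown terms are n = 2, 3, 4.
Setting n = 5 gives 5, 11, 10 characters in each block.

55555444444444441111111111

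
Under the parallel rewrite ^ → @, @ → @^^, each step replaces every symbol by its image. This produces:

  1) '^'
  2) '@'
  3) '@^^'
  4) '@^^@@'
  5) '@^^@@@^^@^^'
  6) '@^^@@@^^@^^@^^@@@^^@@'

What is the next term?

@^^@@@^^@^^@^^@@@^^@@@^^@@@^^@^^@^^@@@^^@^^

Replace each of the 21 characters of @^^@@@^^@^^@^^@@@^^@@ in place — @^^ @ @ @^^ @^^ @^^ @ @ @^^ @ @ @^^ @ @ @^^ @^^ @^^ @ @ @^^ @^^ — and concatenate.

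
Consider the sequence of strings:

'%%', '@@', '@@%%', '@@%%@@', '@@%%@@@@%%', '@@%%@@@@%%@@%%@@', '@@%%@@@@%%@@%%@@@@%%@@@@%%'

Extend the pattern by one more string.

This is a Fibonacci-style word recurrence s(k) = s(k−1)·s(k−2): e.g. @@·%% = @@%%.
So term 8 is @@%%@@@@%%@@%%@@@@%%@@@@%%·@@%%@@@@%%@@%%@@.

@@%%@@@@%%@@%%@@@@%%@@@@%%@@%%@@@@%%@@%%@@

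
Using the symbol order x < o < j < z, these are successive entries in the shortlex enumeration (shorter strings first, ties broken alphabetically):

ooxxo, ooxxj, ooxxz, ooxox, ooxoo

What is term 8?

ooxjx

Advancing 3 positions from ooxoo through ooxoo → ooxoj → ooxoz reaches term 8.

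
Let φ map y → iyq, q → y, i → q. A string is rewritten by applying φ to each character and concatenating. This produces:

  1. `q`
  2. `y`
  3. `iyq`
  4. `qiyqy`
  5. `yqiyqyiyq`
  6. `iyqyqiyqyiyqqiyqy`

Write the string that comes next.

qiyqyiyqyqiyqyiyqqiyqyyqiyqyiyq

Applying the rule to each of the 17 symbols of iyqyqiyqyiyqqiyqy gives the pieces q iyq y iyq y q iyq y iyq q iyq y y q iyq y iyq, which concatenate to the answer.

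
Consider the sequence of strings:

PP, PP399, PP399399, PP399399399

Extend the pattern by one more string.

Each term is the previous one with 399 appended.
One more step from PP399399399 gives the answer.

PP399399399399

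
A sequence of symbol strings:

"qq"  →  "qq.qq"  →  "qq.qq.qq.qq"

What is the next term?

qq.qq.qq.qq.qq.qq.qq.qq

Every step duplicates the string with '.' between the halves.
One more doubling of qq.qq.qq.qq gives the answer.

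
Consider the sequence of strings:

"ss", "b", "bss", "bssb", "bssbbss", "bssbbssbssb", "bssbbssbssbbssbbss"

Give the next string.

This is a Fibonacci-style word recurrence s(k) = s(k−1)·s(k−2): e.g. b·ss = bss.
Continuing: bssbbssbssbbssbbss · bssbbssbssb gives term 8.

bssbbssbssbbssbbssbssbbssbssb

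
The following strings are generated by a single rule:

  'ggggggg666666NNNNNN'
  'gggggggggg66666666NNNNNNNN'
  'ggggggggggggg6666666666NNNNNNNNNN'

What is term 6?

Each string has the form g^{3n-2} 6^{2n} N^{2n}, where the shown terms are n = 3, 4, 5.
At n = 8 the blocks have lengths 22, 16, 16.

gggggggggggggggggggggg6666666666666666NNNNNNNNNNNNNNNN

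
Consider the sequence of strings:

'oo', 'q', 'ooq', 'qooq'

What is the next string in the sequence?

ooqqooq

From term 3 onward, concatenate the second-to-last term with the last: oo·q = ooq, q·ooq = qooq, …
Continuing: ooq · qooq gives term 5.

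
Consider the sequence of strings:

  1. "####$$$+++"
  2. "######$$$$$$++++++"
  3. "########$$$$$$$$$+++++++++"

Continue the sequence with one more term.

##########$$$$$$$$$$$$++++++++++++

Each string has the form #^{2n+2} $^{3n} +^{3n} (n = 1, 2, …).
Setting n = 4 gives 10, 12, 12 characters in each block.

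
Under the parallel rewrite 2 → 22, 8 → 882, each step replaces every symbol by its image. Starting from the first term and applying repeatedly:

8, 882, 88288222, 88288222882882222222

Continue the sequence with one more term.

Applying the rule to each of the 20 symbols of 88288222882882222222 gives the pieces 882 882 22 882 882 22 22 22 882 882 22 882 882 22 22 22 22 22 22 22, which concatenate to the answer.

882882228828822222228828822288288222222222222222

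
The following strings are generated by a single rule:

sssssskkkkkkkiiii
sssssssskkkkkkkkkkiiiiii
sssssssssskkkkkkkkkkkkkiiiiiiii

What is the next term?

The n-th term is 2n+2 s's then 3n+1 k's then 2n i's, where the shown terms are n = 2, 3, 4.
Setting n = 5 gives 12, 16, 10 characters in each block.

sssssssssssskkkkkkkkkkkkkkkkiiiiiiiiii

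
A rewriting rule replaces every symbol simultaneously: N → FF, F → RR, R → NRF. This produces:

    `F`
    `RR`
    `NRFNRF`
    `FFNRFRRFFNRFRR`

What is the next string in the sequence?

Applying the rule to each of the 14 symbols of FFNRFRRFFNRFRR gives the pieces RR RR FF NRF RR NRF NRF RR RR FF NRF RR NRF NRF, which concatenate to the answer.

RRRRFFNRFRRNRFNRFRRRRFFNRFRRNRFNRF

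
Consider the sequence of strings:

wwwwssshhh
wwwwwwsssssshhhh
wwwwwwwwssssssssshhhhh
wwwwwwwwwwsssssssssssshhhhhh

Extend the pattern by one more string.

wwwwwwwwwwwwssssssssssssssshhhhhhh

Each string has the form w^{2n+2} s^{3n} h^{n+2} (n = 1, 2, …).
At n = 5 the blocks have lengths 12, 15, 7.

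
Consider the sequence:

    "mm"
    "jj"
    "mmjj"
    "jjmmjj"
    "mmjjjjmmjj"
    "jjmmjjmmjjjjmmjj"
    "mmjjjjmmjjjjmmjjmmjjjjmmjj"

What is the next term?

jjmmjjmmjjjjmmjjmmjjjjmmjjjjmmjjmmjjjjmmjj

This is a Fibonacci-style word recurrence s(k) = s(k−2)·s(k−1): e.g. mm·jj = mmjj.
So term 8 is jjmmjjmmjjjjmmjj·mmjjjjmmjjjjmmjjmmjjjjmmjj.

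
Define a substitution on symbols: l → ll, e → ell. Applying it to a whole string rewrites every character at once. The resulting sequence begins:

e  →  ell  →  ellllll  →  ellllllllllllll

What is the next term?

Rewriting the 15 symbols of ellllllllllllll one by one yields ell ll ll ll ll ll ll ll ll ll ll ll ll ll ll; concatenated:

ellllllllllllllllllllllllllllll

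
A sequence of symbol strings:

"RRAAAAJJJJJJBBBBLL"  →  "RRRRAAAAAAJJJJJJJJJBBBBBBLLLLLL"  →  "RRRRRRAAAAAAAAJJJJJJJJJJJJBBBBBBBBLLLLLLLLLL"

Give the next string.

Each string has the form R^{2n} A^{2n+2} J^{3n+3} B^{2n+2} L^{4n-2} (n = 1, 2, …).
For the next term, n = 4, so the run lengths are 8, 10, 15, 10, 14.

RRRRRRRRAAAAAAAAAAJJJJJJJJJJJJJJJBBBBBBBBBBLLLLLLLLLLLLLL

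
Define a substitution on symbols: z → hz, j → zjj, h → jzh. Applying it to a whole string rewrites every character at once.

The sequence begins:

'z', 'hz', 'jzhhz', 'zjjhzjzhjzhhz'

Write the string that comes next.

hzzjjzjjjzhhzzjjhzjzhzjjhzjzhjzhhz

φ(zjjhzjzhjzhhz) expands symbol-by-symbol to hz zjj zjj jzh hz zjj hz jzh zjj hz jzh jzh hz; joining the 13 pieces gives the next term.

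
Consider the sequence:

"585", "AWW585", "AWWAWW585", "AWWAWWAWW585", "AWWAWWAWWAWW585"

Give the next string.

Every step adds AWW at the front: s(k+1) = AWW·s(k).
Applying this once more to AWWAWWAWWAWW585:

AWWAWWAWWAWWAWW585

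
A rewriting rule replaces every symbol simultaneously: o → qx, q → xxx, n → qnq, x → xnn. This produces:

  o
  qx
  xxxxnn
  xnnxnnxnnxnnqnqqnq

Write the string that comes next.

Rewriting the 18 symbols of xnnxnnxnnxnnqnqqnq one by one yields xnn qnq qnq xnn qnq qnq xnn qnq qnq xnn qnq qnq xxx qnq xxx xxx qnq xxx; concatenated:

xnnqnqqnqxnnqnqqnqxnnqnqqnqxnnqnqqnqxxxqnqxxxxxxqnqxxx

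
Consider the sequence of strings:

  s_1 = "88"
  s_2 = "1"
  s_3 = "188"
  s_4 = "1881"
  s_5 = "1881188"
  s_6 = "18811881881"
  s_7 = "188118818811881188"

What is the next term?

From term 3 onward, concatenate the last term with the second-to-last: 1·88 = 188, 188·1 = 1881, …
The next term joins 188118818811881188 and 18811881881.

18811881881188118818811881881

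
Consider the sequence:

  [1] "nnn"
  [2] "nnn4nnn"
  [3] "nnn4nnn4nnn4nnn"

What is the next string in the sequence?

Every step duplicates the string with '4' between the halves.
Doubling nnn4nnn4nnn4nnn with '4' between the halves:

nnn4nnn4nnn4nnn4nnn4nnn4nnn4nnn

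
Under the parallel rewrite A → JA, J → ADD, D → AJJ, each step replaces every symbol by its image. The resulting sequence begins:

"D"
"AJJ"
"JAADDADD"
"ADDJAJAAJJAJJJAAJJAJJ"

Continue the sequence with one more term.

Replace each of the 21 characters of ADDJAJAAJJAJJJAAJJAJJ in place — JA AJJ AJJ ADD JA ADD JA JA ADD ADD JA ADD ADD ADD JA JA ADD ADD JA ADD ADD — and concatenate.

JAAJJAJJADDJAADDJAJAADDADDJAADDADDADDJAJAADDADDJAADDADD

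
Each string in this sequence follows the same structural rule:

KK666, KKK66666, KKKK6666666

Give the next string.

Each string has the form K^{n+1} 6^{2n+1} (n = 1, 2, …).
For the next term, n = 4, so the run lengths are 5, 9.

KKKKK666666666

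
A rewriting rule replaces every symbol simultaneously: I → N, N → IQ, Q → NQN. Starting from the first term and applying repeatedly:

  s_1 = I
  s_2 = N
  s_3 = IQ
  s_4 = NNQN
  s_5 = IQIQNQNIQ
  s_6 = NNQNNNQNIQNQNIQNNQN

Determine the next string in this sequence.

IQIQNQNIQIQIQNQNIQNNQNIQNQNIQNNQNIQIQNQNIQ

Replace each of the 19 characters of NNQNNNQNIQNQNIQNNQN in place — IQ IQ NQN IQ IQ IQ NQN IQ N NQN IQ NQN IQ N NQN IQ IQ NQN IQ — and concatenate.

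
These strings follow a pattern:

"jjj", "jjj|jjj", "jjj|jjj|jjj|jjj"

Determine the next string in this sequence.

s(k+1) = s(k)·|·s(k) — each term doubles the last with '|' between the halves.
So the next term is two copies of jjj|jjj|jjj|jjj with '|' between the halves.

jjj|jjj|jjj|jjj|jjj|jjj|jjj|jjj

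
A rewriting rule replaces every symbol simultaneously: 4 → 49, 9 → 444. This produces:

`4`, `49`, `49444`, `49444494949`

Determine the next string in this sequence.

Expanding 49444494949: 4→49, 9→444, 4→49, 4→49, 4→49, 4→49, 9→444, 4→49, 9→444, 4→49, 9→444. Concatenated: 49 444 49 49 49 49 444 49 444 49 444.

49444494949494444944449444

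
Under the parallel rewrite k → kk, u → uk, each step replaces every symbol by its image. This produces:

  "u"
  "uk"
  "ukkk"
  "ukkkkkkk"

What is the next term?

Apply φ to ukkkkkkk symbol by symbol: u→uk, k→kk, k→kk, k→kk, k→kk, k→kk, k→kk, k→kk; joined: uk kk kk kk kk kk kk kk.

ukkkkkkkkkkkkkkk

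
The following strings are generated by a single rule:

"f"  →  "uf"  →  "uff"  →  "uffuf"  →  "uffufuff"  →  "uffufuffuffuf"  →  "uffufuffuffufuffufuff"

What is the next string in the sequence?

uffufuffuffufuffufuffuffufuffuffuf

Each term (from the third on) is the previous term followed by the one before it: term 3 = uf·f = uff.
Continuing: uffufuffuffufuffufuff · uffufuffuffuf gives term 8.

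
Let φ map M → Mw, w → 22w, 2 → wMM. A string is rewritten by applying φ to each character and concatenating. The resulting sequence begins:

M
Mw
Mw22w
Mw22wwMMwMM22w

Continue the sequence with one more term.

Replace each of the 14 characters of Mw22wwMMwMM22w in place — Mw 22w wMM wMM 22w 22w Mw Mw 22w Mw Mw wMM wMM 22w — and concatenate.

Mw22wwMMwMM22w22wMwMw22wMwMwwMMwMM22w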